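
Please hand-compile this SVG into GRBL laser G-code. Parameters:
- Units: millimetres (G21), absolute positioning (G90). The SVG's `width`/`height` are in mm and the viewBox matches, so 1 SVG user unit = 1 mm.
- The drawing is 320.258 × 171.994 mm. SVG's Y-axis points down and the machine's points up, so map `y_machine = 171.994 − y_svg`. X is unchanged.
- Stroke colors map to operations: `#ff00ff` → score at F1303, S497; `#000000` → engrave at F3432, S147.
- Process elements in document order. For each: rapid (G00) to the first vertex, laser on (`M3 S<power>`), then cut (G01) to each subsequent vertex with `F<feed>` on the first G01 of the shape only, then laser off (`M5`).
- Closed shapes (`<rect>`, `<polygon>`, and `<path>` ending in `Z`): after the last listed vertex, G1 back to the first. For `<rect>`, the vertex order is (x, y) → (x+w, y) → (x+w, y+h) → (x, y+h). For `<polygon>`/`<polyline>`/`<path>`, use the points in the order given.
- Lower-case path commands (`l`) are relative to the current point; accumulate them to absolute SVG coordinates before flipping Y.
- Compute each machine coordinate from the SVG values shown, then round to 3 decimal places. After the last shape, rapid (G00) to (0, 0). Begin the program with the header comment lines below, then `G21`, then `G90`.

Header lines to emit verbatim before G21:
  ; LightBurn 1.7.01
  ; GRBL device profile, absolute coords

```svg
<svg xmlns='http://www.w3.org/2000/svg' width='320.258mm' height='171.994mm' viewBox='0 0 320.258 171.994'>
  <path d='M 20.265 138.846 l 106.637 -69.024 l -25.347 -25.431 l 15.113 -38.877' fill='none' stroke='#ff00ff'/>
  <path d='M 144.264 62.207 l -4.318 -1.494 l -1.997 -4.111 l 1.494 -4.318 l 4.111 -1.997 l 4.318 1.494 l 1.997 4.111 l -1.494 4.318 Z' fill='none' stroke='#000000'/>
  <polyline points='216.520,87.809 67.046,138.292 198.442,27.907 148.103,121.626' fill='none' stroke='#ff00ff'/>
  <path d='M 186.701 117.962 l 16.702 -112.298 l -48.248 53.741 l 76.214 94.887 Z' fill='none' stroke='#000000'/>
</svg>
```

; LightBurn 1.7.01
; GRBL device profile, absolute coords
G21
G90
G00 X20.265 Y33.148
M3 S497
G01 X126.902 Y102.172 F1303
G01 X101.555 Y127.603
G01 X116.668 Y166.480
M5
G00 X144.264 Y109.787
M3 S147
G01 X139.946 Y111.281 F3432
G01 X137.949 Y115.392
G01 X139.443 Y119.710
G01 X143.554 Y121.707
G01 X147.872 Y120.213
G01 X149.869 Y116.102
G01 X148.375 Y111.784
G01 X144.264 Y109.787
M5
G00 X216.520 Y84.185
M3 S497
G01 X67.046 Y33.702 F1303
G01 X198.442 Y144.087
G01 X148.103 Y50.368
M5
G00 X186.701 Y54.032
M3 S147
G01 X203.403 Y166.330 F3432
G01 X155.155 Y112.589
G01 X231.369 Y17.702
G01 X186.701 Y54.032
M5
G00 X0.000 Y0.000

viewBox `0 0 320.258 171.994` with mm width/height → 1 unit = 1 mm. Flip: y_m = 171.994 − y_svg.

**Shape 1** — `<path>` open polyline, stroke `#ff00ff` → score (S497, F1303). Machine vertices: (20.265,33.148) → (126.902,102.172) → (101.555,127.603) → (116.668,166.480). Open path.

**Shape 2** — `<path>` regular polygon, stroke `#000000` → engrave (S147, F3432). Machine vertices: (144.264,109.787) → (139.946,111.281) → (137.949,115.392) → (139.443,119.710) → (143.554,121.707) → (147.872,120.213) → (149.869,116.102) → (148.375,111.784) → (144.264,109.787). Closed: final G1 returns to the first vertex.

**Shape 3** — `<polyline>` open polyline, stroke `#ff00ff` → score (S497, F1303). Machine vertices: (216.520,84.185) → (67.046,33.702) → (198.442,144.087) → (148.103,50.368). Open path.

**Shape 4** — `<path>` closed polygon, stroke `#000000` → engrave (S147, F3432). Machine vertices: (186.701,54.032) → (203.403,166.330) → (155.155,112.589) → (231.369,17.702) → (186.701,54.032). Closed: final G1 returns to the first vertex.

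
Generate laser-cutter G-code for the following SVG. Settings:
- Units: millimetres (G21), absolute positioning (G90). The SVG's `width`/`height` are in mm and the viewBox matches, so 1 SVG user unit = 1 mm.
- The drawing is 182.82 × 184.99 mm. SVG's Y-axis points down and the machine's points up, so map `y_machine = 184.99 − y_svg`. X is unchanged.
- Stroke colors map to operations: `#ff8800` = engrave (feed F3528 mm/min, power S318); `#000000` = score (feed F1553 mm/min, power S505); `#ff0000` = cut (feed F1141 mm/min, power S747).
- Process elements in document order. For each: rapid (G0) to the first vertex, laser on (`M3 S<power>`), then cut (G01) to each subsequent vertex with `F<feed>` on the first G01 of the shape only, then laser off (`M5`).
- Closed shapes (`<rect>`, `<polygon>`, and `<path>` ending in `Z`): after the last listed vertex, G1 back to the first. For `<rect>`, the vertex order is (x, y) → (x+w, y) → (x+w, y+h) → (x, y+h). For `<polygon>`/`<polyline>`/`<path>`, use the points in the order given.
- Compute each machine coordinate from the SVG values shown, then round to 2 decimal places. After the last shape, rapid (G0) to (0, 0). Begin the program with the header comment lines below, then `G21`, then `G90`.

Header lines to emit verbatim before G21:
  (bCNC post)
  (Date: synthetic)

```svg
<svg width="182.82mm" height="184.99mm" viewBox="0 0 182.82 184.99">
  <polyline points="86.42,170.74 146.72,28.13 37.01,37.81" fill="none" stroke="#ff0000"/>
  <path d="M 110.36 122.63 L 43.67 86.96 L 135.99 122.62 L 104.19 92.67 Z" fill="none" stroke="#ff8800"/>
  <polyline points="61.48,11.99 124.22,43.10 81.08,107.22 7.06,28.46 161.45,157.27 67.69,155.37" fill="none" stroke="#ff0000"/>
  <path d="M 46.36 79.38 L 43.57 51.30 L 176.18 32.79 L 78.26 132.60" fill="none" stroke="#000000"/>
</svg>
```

(bCNC post)
(Date: synthetic)
G21
G90
G0 X86.42 Y14.25
M3 S747
G01 X146.72 Y156.86 F1141
G01 X37.01 Y147.18
M5
G0 X110.36 Y62.36
M3 S318
G01 X43.67 Y98.03 F3528
G01 X135.99 Y62.37
G01 X104.19 Y92.32
G01 X110.36 Y62.36
M5
G0 X61.48 Y173.00
M3 S747
G01 X124.22 Y141.89 F1141
G01 X81.08 Y77.77
G01 X7.06 Y156.53
G01 X161.45 Y27.72
G01 X67.69 Y29.62
M5
G0 X46.36 Y105.61
M3 S505
G01 X43.57 Y133.69 F1553
G01 X176.18 Y152.20
G01 X78.26 Y52.39
M5
G0 X0.00 Y0.00

1 u = 1 mm; y_m = 184.99 − y.

[1] `<polyline>` open polyline, #ff0000→cut S747 F1141: (86.42,14.25) → (146.72,156.86) → (37.01,147.18)

[2] `<path>` closed polygon, #ff8800→engrave S318 F3528: (110.36,62.36) → (43.67,98.03) → (135.99,62.37) → (104.19,92.32) → (110.36,62.36) (closed)

[3] `<polyline>` open polyline, #ff0000→cut S747 F1141: (61.48,173.00) → (124.22,141.89) → (81.08,77.77) → (7.06,156.53) → (161.45,27.72) → (67.69,29.62)

[4] `<path>` open polyline, #000000→score S505 F1553: (46.36,105.61) → (43.57,133.69) → (176.18,152.20) → (78.26,52.39)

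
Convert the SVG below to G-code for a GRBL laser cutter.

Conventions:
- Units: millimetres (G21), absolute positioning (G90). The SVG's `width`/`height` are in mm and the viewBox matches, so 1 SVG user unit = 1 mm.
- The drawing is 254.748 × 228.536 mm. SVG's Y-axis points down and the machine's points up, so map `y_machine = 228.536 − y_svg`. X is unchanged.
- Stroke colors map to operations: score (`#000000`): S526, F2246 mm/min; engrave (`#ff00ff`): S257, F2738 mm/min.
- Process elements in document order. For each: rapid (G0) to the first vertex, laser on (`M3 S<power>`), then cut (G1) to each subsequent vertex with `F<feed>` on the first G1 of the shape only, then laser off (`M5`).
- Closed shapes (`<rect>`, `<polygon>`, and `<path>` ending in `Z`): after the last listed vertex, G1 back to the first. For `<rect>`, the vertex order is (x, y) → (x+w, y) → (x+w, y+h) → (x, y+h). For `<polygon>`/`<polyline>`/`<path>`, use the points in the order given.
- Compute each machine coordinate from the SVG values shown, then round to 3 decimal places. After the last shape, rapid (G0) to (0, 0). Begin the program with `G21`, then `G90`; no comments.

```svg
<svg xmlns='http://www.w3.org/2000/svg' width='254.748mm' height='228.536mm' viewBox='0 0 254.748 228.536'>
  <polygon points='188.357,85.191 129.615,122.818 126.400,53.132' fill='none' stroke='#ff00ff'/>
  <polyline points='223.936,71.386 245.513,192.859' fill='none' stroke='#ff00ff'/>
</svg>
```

1 u = 1 mm; y_m = 228.536 − y.

[1] `<polygon>` regular polygon, #ff00ff→engrave S257 F2738: (188.357,143.345) → (129.615,105.718) → (126.400,175.404) → (188.357,143.345) (closed)

[2] `<polyline>` line segment, #ff00ff→engrave S257 F2738: (223.936,157.150) → (245.513,35.677)

G21
G90
G0 X188.357 Y143.345
M3 S257
G1 X129.615 Y105.718 F2738
G1 X126.400 Y175.404
G1 X188.357 Y143.345
M5
G0 X223.936 Y157.150
M3 S257
G1 X245.513 Y35.677 F2738
M5
G0 X0.000 Y0.000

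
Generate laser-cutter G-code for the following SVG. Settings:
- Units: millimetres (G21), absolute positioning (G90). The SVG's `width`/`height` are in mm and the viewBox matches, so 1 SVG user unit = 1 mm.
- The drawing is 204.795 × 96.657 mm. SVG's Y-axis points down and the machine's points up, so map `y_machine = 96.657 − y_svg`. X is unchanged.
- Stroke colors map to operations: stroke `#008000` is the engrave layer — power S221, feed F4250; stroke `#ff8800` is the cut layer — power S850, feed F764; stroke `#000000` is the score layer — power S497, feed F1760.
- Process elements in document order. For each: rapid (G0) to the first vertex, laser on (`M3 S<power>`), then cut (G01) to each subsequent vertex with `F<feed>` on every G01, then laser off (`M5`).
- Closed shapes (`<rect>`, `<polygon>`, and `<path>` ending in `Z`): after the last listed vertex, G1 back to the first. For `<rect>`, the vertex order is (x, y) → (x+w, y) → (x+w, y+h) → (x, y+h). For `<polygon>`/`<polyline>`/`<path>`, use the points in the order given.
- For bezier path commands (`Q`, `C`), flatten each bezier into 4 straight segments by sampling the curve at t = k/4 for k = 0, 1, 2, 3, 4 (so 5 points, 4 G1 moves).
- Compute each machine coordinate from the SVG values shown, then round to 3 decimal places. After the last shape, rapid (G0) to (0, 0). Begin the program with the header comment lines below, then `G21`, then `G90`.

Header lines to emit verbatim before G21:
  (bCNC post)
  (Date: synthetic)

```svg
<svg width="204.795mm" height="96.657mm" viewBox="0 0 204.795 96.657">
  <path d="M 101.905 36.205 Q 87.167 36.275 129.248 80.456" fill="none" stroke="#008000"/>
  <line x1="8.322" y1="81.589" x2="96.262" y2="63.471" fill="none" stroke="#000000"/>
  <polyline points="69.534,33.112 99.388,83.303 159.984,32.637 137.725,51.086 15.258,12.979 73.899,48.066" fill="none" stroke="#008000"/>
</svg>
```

(bCNC post)
(Date: synthetic)
G21
G90
G0 X101.905 Y60.452
M3 S221
G01 X98.087 Y57.660 F4250
G01 X101.372 Y49.354 F4250
G01 X111.759 Y35.535 F4250
G01 X129.248 Y16.201 F4250
M5
G0 X8.322 Y15.068
M3 S497
G01 X96.262 Y33.186 F1760
M5
G0 X69.534 Y63.545
M3 S221
G01 X99.388 Y13.354 F4250
G01 X159.984 Y64.020 F4250
G01 X137.725 Y45.571 F4250
G01 X15.258 Y83.678 F4250
G01 X73.899 Y48.591 F4250
M5
G0 X0.000 Y0.000

Since the viewBox matches the mm dimensions, user units are millimetres directly. The only transform is the Y-flip y_m = 96.657 − y_svg.

Shape 1 is a quadratic bezier drawn with `<path>`. Its stroke #008000 means engrave at S221, F4250. After flipping Y the toolpath is (101.905,60.452) → (98.087,57.660) → (101.372,49.354) → (111.759,35.535) → (129.248,16.201).

Shape 2 is a line segment drawn with `<line>`. Its stroke #000000 means score at S497, F1760. After flipping Y the toolpath is (8.322,15.068) → (96.262,33.186).

Shape 3 is a open polyline drawn with `<polyline>`. Its stroke #008000 means engrave at S221, F4250. After flipping Y the toolpath is (69.534,63.545) → (99.388,13.354) → (159.984,64.020) → (137.725,45.571) → (15.258,83.678) → (73.899,48.591).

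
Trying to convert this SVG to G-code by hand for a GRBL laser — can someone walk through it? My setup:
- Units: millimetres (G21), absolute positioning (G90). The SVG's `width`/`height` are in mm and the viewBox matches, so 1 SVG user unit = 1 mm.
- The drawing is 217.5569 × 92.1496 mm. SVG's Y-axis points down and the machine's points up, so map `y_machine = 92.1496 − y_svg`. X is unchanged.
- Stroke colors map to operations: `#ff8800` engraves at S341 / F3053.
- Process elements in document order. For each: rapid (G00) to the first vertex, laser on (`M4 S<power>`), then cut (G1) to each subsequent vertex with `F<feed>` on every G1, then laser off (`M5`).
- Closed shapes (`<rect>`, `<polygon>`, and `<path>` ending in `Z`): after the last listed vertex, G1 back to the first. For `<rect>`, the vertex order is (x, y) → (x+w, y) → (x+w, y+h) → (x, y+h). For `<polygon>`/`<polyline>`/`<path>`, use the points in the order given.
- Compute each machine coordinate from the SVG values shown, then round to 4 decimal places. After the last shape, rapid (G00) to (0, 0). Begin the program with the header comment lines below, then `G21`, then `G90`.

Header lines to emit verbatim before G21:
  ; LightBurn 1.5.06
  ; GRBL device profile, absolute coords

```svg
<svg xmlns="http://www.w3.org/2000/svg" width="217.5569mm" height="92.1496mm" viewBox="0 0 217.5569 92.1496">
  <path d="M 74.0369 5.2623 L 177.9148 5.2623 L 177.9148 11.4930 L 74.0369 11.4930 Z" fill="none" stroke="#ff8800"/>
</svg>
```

1 u = 1 mm; y_m = 92.1496 − y.

[1] `<path>` rectangle, #ff8800→engrave S341 F3053: (74.0369,86.8873) → (177.9148,86.8873) → (177.9148,80.6566) → (74.0369,80.6566) → (74.0369,86.8873) (closed)

; LightBurn 1.5.06
; GRBL device profile, absolute coords
G21
G90
G00 X74.0369 Y86.8873
M4 S341
G1 X177.9148 Y86.8873 F3053
G1 X177.9148 Y80.6566 F3053
G1 X74.0369 Y80.6566 F3053
G1 X74.0369 Y86.8873 F3053
M5
G00 X0.0000 Y0.0000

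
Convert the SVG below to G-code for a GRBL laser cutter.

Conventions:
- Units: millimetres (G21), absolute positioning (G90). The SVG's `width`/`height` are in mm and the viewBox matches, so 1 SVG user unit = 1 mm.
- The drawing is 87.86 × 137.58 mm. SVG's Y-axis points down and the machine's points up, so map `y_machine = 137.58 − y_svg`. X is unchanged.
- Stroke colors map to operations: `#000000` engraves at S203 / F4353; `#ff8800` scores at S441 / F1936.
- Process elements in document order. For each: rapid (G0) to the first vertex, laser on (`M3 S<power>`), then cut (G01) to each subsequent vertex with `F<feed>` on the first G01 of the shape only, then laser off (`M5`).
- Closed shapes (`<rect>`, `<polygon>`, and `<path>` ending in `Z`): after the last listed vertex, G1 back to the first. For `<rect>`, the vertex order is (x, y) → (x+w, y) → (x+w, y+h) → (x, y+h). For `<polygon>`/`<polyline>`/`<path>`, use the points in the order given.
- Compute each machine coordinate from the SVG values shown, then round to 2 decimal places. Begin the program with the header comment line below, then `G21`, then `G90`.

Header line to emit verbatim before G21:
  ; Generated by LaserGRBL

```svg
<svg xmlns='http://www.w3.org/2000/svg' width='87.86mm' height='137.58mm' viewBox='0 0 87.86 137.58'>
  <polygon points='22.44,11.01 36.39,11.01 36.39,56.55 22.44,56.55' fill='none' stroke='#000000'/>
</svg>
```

1 u = 1 mm; y_m = 137.58 − y.

[1] `<polygon>` rectangle, #000000→engrave S203 F4353: (22.44,126.57) → (36.39,126.57) → (36.39,81.03) → (22.44,81.03) → (22.44,126.57) (closed)

; Generated by LaserGRBL
G21
G90
G0 X22.44 Y126.57
M3 S203
G01 X36.39 Y126.57 F4353
G01 X36.39 Y81.03
G01 X22.44 Y81.03
G01 X22.44 Y126.57
M5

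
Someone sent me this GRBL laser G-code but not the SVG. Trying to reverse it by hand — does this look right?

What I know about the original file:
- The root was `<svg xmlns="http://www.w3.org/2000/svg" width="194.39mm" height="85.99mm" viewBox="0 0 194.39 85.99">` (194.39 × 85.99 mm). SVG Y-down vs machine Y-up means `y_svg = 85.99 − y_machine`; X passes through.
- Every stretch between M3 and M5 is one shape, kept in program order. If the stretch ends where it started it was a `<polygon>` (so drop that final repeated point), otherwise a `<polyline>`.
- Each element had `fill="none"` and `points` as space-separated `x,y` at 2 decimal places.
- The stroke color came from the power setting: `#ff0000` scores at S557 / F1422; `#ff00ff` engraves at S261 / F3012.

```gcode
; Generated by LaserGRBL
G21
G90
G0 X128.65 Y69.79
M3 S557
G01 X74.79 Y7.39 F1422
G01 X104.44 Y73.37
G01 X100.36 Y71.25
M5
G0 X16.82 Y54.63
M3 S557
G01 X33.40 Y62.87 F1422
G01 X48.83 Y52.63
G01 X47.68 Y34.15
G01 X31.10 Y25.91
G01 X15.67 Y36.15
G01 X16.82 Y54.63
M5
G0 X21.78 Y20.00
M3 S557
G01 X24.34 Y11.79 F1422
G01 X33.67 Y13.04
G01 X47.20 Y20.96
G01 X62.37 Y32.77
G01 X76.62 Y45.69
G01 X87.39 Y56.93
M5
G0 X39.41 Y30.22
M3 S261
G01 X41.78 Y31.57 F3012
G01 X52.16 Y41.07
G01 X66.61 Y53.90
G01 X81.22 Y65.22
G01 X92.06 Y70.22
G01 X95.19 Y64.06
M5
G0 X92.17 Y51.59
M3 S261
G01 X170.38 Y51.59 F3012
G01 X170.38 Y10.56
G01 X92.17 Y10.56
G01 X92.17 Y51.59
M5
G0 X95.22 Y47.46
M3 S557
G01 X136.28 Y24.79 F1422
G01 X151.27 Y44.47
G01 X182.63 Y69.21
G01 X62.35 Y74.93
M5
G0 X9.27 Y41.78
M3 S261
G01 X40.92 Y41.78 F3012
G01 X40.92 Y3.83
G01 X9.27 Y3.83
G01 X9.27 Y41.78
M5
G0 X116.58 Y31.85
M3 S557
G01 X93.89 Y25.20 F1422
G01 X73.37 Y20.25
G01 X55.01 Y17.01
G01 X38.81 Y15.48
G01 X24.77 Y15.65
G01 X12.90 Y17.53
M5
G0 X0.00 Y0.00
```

<svg xmlns="http://www.w3.org/2000/svg" width="194.39mm" height="85.99mm" viewBox="0 0 194.39 85.99">
  <polyline points="128.65,16.20 74.79,78.60 104.44,12.62 100.36,14.74" fill="none" stroke="#ff0000"/>
  <polygon points="16.82,31.36 33.40,23.12 48.83,33.36 47.68,51.84 31.10,60.08 15.67,49.84" fill="none" stroke="#ff0000"/>
  <polyline points="21.78,65.99 24.34,74.20 33.67,72.95 47.20,65.03 62.37,53.22 76.62,40.30 87.39,29.06" fill="none" stroke="#ff0000"/>
  <polyline points="39.41,55.77 41.78,54.42 52.16,44.92 66.61,32.09 81.22,20.77 92.06,15.77 95.19,21.93" fill="none" stroke="#ff00ff"/>
  <polygon points="92.17,34.40 170.38,34.40 170.38,75.43 92.17,75.43" fill="none" stroke="#ff00ff"/>
  <polyline points="95.22,38.53 136.28,61.20 151.27,41.52 182.63,16.78 62.35,11.06" fill="none" stroke="#ff0000"/>
  <polygon points="9.27,44.21 40.92,44.21 40.92,82.16 9.27,82.16" fill="none" stroke="#ff00ff"/>
  <polyline points="116.58,54.14 93.89,60.79 73.37,65.74 55.01,68.98 38.81,70.51 24.77,70.34 12.90,68.46" fill="none" stroke="#ff0000"/>
</svg>

Each laser-on run becomes one SVG element. Flip Y back into SVG space with y_svg = 85.99 − y_machine.

Run 1: S557 ⇒ score layer `#ff0000`. The run is open, so emit a `<polyline>` with points (Y-flipped): 128.65,16.20 74.79,78.60 104.44,12.62 100.36,14.74.

Run 2: the run's S557 means `#ff0000` (score). The run returns to its start, so emit a `<polygon>` with points (Y-flipped): 16.82,31.36 33.40,23.12 48.83,33.36 47.68,51.84 31.10,60.08 15.67,49.84.

Run 3: S557 ⇒ score layer `#ff0000`. The run is open, so emit a `<polyline>` with points (Y-flipped): 21.78,65.99 24.34,74.20 33.67,72.95 47.20,65.03 62.37,53.22 76.62,40.30 87.39,29.06.

Run 4: the run's S261 means `#ff00ff` (engrave). The run is open, so emit a `<polyline>` with points (Y-flipped): 39.41,55.77 41.78,54.42 52.16,44.92 66.61,32.09 81.22,20.77 92.06,15.77 95.19,21.93.

Run 5: the run's S261 means `#ff00ff` (engrave). The run returns to its start, so emit a `<polygon>` with points (Y-flipped): 92.17,34.40 170.38,34.40 170.38,75.43 92.17,75.43.

Run 6: the run's S557 means `#ff0000` (score). The run is open, so emit a `<polyline>` with points (Y-flipped): 95.22,38.53 136.28,61.20 151.27,41.52 182.63,16.78 62.35,11.06.

Run 7: S261 ⇒ engrave layer `#ff00ff`. The run returns to its start, so emit a `<polygon>` with points (Y-flipped): 9.27,44.21 40.92,44.21 40.92,82.16 9.27,82.16.

Run 8: power S557 maps to stroke `#ff0000` (score). The run is open, so emit a `<polyline>` with points (Y-flipped): 116.58,54.14 93.89,60.79 73.37,65.74 55.01,68.98 38.81,70.51 24.77,70.34 12.90,68.46.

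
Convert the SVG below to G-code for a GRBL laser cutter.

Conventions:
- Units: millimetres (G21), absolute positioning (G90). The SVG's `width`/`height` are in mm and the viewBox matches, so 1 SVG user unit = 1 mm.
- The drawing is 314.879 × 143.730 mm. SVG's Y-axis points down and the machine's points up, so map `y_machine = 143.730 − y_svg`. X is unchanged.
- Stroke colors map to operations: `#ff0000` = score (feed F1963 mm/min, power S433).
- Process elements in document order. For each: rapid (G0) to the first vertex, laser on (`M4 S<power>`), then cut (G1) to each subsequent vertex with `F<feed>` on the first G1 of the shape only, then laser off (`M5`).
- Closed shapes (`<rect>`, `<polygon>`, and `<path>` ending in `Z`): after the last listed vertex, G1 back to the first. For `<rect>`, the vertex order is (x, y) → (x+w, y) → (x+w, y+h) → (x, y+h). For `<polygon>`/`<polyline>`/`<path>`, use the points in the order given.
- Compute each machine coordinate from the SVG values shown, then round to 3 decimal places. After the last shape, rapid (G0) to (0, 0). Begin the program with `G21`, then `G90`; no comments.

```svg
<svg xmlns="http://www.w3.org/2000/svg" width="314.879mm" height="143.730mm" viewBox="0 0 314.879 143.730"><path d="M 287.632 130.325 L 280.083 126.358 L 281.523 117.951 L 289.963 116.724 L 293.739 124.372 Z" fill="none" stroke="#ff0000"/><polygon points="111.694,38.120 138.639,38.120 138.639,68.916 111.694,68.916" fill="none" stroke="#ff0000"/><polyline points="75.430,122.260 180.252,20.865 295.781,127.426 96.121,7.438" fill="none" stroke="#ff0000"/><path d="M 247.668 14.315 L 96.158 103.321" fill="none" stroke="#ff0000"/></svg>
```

Since the viewBox matches the mm dimensions, user units are millimetres directly. The only transform is the Y-flip y_m = 143.730 − y_svg.

Shape 1 is a regular polygon drawn with `<path>`. Its stroke #ff0000 means score at S433, F1963. After flipping Y the toolpath is (287.632,13.405) → (280.083,17.372) → (281.523,25.779) → (289.963,27.006) → (293.739,19.358) → (287.632,13.405), returning to the start.

Shape 2 is a rectangle drawn with `<polygon>`. Its stroke #ff0000 means score at S433, F1963. After flipping Y the toolpath is (111.694,105.610) → (138.639,105.610) → (138.639,74.814) → (111.694,74.814) → (111.694,105.610), returning to the start.

Shape 3 is a open polyline drawn with `<polyline>`. Its stroke #ff0000 means score at S433, F1963. After flipping Y the toolpath is (75.430,21.470) → (180.252,122.865) → (295.781,16.304) → (96.121,136.292).

Shape 4 is a line segment drawn with `<path>`. Its stroke #ff0000 means score at S433, F1963. After flipping Y the toolpath is (247.668,129.415) → (96.158,40.409).

G21
G90
G0 X287.632 Y13.405
M4 S433
G1 X280.083 Y17.372 F1963
G1 X281.523 Y25.779
G1 X289.963 Y27.006
G1 X293.739 Y19.358
G1 X287.632 Y13.405
M5
G0 X111.694 Y105.610
M4 S433
G1 X138.639 Y105.610 F1963
G1 X138.639 Y74.814
G1 X111.694 Y74.814
G1 X111.694 Y105.610
M5
G0 X75.430 Y21.470
M4 S433
G1 X180.252 Y122.865 F1963
G1 X295.781 Y16.304
G1 X96.121 Y136.292
M5
G0 X247.668 Y129.415
M4 S433
G1 X96.158 Y40.409 F1963
M5
G0 X0.000 Y0.000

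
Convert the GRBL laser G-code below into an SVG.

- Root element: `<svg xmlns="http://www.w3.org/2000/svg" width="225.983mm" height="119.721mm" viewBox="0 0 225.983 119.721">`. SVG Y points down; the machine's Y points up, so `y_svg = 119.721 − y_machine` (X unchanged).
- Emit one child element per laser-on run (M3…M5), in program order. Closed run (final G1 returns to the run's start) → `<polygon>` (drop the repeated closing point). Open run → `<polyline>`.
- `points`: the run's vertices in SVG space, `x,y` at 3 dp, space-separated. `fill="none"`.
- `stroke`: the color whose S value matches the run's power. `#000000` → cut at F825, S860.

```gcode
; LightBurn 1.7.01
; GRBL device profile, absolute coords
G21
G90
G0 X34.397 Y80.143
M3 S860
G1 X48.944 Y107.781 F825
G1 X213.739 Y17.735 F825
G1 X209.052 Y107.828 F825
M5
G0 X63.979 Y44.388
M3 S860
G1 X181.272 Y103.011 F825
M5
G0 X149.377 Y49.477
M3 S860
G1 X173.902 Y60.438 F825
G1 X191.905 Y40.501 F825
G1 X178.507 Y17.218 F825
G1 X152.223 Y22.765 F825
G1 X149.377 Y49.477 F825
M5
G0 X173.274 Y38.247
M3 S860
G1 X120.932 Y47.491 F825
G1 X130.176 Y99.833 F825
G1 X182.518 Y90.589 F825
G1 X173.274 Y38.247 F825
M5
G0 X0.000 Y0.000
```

y_svg = 119.721 − y_m. Every run uses S860, so all elements get stroke `#000000` (cut).

[1] open run; points: 34.397,39.578 48.944,11.940 213.739,101.986 209.052,11.893

[2] open run; points: 63.979,75.333 181.272,16.710

[3] closed run; points: 149.377,70.244 173.902,59.283 191.905,79.220 178.507,102.503 152.223,96.956

[4] closed run; points: 173.274,81.474 120.932,72.230 130.176,19.888 182.518,29.132

<svg xmlns="http://www.w3.org/2000/svg" width="225.983mm" height="119.721mm" viewBox="0 0 225.983 119.721">
  <polyline points="34.397,39.578 48.944,11.940 213.739,101.986 209.052,11.893" fill="none" stroke="#000000"/>
  <polyline points="63.979,75.333 181.272,16.710" fill="none" stroke="#000000"/>
  <polygon points="149.377,70.244 173.902,59.283 191.905,79.220 178.507,102.503 152.223,96.956" fill="none" stroke="#000000"/>
  <polygon points="173.274,81.474 120.932,72.230 130.176,19.888 182.518,29.132" fill="none" stroke="#000000"/>
</svg>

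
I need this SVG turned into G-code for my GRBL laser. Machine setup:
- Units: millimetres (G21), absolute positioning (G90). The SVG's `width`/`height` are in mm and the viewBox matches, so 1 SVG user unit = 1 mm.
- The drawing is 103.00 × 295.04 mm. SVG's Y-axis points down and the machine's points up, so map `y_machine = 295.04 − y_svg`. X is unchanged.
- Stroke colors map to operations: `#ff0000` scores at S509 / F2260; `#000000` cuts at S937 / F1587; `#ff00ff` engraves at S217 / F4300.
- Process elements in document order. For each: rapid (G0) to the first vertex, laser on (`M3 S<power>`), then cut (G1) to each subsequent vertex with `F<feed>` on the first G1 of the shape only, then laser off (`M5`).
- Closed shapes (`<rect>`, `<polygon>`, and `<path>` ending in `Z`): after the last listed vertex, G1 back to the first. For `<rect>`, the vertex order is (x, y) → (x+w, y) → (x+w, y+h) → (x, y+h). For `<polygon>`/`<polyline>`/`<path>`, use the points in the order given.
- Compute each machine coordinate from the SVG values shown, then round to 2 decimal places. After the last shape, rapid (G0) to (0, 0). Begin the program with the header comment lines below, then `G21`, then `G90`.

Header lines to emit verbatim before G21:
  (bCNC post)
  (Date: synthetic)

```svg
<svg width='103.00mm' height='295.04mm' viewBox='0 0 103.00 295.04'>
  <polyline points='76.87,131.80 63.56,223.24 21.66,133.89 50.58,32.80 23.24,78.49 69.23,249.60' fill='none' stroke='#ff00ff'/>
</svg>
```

(bCNC post)
(Date: synthetic)
G21
G90
G0 X76.87 Y163.24
M3 S217
G1 X63.56 Y71.80 F4300
G1 X21.66 Y161.15
G1 X50.58 Y262.24
G1 X23.24 Y216.55
G1 X69.23 Y45.44
M5
G0 X0.00 Y0.00

1 u = 1 mm; y_m = 295.04 − y.

[1] `<polyline>` open polyline, #ff00ff→engrave S217 F4300: (76.87,163.24) → (63.56,71.80) → (21.66,161.15) → (50.58,262.24) → (23.24,216.55) → (69.23,45.44)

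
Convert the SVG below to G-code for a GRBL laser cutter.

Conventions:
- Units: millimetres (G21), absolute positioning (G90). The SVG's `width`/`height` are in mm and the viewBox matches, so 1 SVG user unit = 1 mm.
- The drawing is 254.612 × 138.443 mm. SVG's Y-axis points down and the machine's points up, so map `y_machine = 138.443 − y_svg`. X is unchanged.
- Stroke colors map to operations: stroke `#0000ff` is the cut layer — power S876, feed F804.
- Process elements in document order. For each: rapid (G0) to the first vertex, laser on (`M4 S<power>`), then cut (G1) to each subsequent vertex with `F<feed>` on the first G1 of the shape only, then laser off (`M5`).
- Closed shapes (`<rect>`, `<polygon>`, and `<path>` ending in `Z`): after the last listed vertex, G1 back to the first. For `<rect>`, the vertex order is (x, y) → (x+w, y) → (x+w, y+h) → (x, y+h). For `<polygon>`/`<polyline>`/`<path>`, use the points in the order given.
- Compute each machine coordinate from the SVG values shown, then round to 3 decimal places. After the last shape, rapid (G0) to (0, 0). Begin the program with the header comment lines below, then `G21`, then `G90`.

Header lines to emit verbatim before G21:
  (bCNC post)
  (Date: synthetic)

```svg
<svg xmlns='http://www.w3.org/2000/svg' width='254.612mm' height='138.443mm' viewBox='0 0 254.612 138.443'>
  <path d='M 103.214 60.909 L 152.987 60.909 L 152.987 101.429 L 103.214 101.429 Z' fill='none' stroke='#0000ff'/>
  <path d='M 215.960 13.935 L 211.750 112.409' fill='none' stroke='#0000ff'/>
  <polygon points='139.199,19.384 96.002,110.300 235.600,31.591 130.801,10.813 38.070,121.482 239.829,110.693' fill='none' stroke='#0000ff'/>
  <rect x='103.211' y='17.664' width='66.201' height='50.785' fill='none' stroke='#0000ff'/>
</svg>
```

(bCNC post)
(Date: synthetic)
G21
G90
G0 X103.214 Y77.534
M4 S876
G1 X152.987 Y77.534 F804
G1 X152.987 Y37.014
G1 X103.214 Y37.014
G1 X103.214 Y77.534
M5
G0 X215.960 Y124.508
M4 S876
G1 X211.750 Y26.034 F804
M5
G0 X139.199 Y119.059
M4 S876
G1 X96.002 Y28.143 F804
G1 X235.600 Y106.852
G1 X130.801 Y127.630
G1 X38.070 Y16.961
G1 X239.829 Y27.750
G1 X139.199 Y119.059
M5
G0 X103.211 Y120.779
M4 S876
G1 X169.412 Y120.779 F804
G1 X169.412 Y69.994
G1 X103.211 Y69.994
G1 X103.211 Y120.779
M5
G0 X0.000 Y0.000

viewBox `0 0 254.612 138.443` with mm width/height → 1 unit = 1 mm. Flip: y_m = 138.443 − y_svg.

**Shape 1** — `<path>` rectangle, stroke `#0000ff` → cut (S876, F804). Machine vertices: (103.214,77.534) → (152.987,77.534) → (152.987,37.014) → (103.214,37.014) → (103.214,77.534). Closed: final G1 returns to the first vertex.

**Shape 2** — `<path>` line segment, stroke `#0000ff` → cut (S876, F804). Machine vertices: (215.960,124.508) → (211.750,26.034). Open path.

**Shape 3** — `<polygon>` closed polygon, stroke `#0000ff` → cut (S876, F804). Machine vertices: (139.199,119.059) → (96.002,28.143) → (235.600,106.852) → (130.801,127.630) → (38.070,16.961) → (239.829,27.750) → (139.199,119.059). Closed: final G1 returns to the first vertex.

**Shape 4** — `<rect>` rectangle, stroke `#0000ff` → cut (S876, F804). Machine vertices: (103.211,120.779) → (169.412,120.779) → (169.412,69.994) → (103.211,69.994) → (103.211,120.779). Closed: final G1 returns to the first vertex.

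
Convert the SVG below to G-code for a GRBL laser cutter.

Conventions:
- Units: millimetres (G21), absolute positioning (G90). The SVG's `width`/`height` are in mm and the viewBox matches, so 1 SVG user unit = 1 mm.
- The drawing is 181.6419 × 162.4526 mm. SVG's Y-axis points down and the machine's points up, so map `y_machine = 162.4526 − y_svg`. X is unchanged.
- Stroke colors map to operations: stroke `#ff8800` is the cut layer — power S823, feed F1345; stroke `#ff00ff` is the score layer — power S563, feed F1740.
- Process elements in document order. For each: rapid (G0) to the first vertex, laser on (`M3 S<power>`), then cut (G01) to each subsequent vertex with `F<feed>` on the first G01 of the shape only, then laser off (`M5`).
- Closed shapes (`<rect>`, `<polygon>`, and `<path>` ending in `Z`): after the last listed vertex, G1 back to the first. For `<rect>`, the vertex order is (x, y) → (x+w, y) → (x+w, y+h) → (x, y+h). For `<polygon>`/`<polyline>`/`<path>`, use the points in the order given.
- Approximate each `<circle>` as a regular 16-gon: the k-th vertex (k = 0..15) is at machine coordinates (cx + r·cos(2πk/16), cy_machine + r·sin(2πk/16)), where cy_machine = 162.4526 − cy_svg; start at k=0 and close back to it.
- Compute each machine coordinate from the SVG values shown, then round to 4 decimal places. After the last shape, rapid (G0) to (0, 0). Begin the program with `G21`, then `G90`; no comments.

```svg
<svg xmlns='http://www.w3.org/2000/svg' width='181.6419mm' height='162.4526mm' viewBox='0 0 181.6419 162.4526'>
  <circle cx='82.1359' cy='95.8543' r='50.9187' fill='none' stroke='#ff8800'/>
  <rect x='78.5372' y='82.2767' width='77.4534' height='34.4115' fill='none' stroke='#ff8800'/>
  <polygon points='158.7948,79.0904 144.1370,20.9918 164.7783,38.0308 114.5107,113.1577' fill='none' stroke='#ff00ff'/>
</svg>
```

viewBox `0 0 181.6419 162.4526` with mm width/height → 1 unit = 1 mm. Flip: y_m = 162.4526 − y_svg.

**Shape 1** — `<circle>` circle, stroke `#ff8800` → cut (S823, F1345). Machine vertices: (133.0546,66.5983) → (129.1786,86.0840) → (118.1409,102.6033) → (101.6216,113.6410) → (82.1359,117.5170) → (62.6502,113.6410) → (46.1309,102.6033) → (35.0932,86.0840) → (31.2172,66.5983) → (35.0932,47.1126) → (46.1309,30.5933) → (62.6502,19.5556) → (82.1359,15.6796) → (101.6216,19.5556) → (118.1409,30.5933) → (129.1786,47.1126) → (133.0546,66.5983). Closed: final G1 returns to the first vertex.

**Shape 2** — `<rect>` rectangle, stroke `#ff8800` → cut (S823, F1345). Machine vertices: (78.5372,80.1759) → (155.9906,80.1759) → (155.9906,45.7644) → (78.5372,45.7644) → (78.5372,80.1759). Closed: final G1 returns to the first vertex.

**Shape 3** — `<polygon>` closed polygon, stroke `#ff00ff` → score (S563, F1740). Machine vertices: (158.7948,83.3622) → (144.1370,141.4608) → (164.7783,124.4218) → (114.5107,49.2949) → (158.7948,83.3622). Closed: final G1 returns to the first vertex.

G21
G90
G0 X133.0546 Y66.5983
M3 S823
G01 X129.1786 Y86.0840 F1345
G01 X118.1409 Y102.6033
G01 X101.6216 Y113.6410
G01 X82.1359 Y117.5170
G01 X62.6502 Y113.6410
G01 X46.1309 Y102.6033
G01 X35.0932 Y86.0840
G01 X31.2172 Y66.5983
G01 X35.0932 Y47.1126
G01 X46.1309 Y30.5933
G01 X62.6502 Y19.5556
G01 X82.1359 Y15.6796
G01 X101.6216 Y19.5556
G01 X118.1409 Y30.5933
G01 X129.1786 Y47.1126
G01 X133.0546 Y66.5983
M5
G0 X78.5372 Y80.1759
M3 S823
G01 X155.9906 Y80.1759 F1345
G01 X155.9906 Y45.7644
G01 X78.5372 Y45.7644
G01 X78.5372 Y80.1759
M5
G0 X158.7948 Y83.3622
M3 S563
G01 X144.1370 Y141.4608 F1740
G01 X164.7783 Y124.4218
G01 X114.5107 Y49.2949
G01 X158.7948 Y83.3622
M5
G0 X0.0000 Y0.0000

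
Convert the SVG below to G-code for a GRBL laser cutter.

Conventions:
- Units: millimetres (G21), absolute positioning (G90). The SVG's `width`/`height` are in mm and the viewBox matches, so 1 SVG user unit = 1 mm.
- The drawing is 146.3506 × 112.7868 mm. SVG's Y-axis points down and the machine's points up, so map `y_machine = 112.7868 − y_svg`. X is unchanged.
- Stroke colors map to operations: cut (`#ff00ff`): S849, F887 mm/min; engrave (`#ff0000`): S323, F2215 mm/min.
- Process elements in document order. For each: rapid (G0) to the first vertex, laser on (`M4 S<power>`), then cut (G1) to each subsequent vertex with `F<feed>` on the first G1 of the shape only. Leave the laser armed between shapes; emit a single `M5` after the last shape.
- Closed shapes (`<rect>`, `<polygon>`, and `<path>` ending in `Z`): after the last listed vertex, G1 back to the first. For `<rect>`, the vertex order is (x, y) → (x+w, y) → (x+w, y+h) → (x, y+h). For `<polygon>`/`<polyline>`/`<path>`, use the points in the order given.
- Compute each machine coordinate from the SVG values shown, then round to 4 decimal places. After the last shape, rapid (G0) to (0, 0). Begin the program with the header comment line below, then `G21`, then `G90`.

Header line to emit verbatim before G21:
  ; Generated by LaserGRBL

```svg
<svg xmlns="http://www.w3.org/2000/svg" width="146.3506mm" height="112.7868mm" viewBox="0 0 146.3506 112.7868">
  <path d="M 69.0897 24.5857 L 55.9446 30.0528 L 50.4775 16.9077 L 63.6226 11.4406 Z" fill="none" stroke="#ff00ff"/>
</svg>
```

; Generated by LaserGRBL
G21
G90
G0 X69.0897 Y88.2011
M4 S849
G1 X55.9446 Y82.7340 F887
G1 X50.4775 Y95.8791
G1 X63.6226 Y101.3462
G1 X69.0897 Y88.2011
M5
G0 X0.0000 Y0.0000

viewBox `0 0 146.3506 112.7868` with mm width/height → 1 unit = 1 mm. Flip: y_m = 112.7868 − y_svg.

**Shape 1** — `<path>` regular polygon, stroke `#ff00ff` → cut (S849, F887). Machine vertices: (69.0897,88.2011) → (55.9446,82.7340) → (50.4775,95.8791) → (63.6226,101.3462) → (69.0897,88.2011). Closed: final G1 returns to the first vertex.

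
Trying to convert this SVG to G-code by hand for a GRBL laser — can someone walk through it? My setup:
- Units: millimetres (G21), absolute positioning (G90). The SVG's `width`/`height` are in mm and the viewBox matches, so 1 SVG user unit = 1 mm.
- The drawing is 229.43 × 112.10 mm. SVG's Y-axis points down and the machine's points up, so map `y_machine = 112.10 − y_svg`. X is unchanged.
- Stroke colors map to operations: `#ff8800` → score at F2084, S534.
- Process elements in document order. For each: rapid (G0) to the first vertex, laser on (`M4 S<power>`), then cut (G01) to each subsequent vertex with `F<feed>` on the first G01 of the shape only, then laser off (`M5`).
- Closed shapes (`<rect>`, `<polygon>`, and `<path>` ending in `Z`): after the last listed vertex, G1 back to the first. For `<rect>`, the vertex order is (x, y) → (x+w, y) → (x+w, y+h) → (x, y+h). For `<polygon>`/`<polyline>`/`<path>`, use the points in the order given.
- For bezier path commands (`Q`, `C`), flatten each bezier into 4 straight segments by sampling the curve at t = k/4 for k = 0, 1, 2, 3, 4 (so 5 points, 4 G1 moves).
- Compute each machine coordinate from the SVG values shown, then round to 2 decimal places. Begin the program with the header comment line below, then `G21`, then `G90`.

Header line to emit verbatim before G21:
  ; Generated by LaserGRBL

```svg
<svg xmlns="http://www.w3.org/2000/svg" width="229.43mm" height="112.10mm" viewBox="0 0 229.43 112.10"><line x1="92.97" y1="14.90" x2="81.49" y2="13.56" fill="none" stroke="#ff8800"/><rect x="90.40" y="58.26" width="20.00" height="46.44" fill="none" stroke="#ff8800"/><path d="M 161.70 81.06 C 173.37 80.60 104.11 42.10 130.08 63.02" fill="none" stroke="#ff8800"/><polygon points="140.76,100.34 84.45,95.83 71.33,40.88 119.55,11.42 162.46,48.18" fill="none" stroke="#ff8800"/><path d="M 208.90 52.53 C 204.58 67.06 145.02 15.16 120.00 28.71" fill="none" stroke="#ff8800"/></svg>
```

; Generated by LaserGRBL
G21
G90
G0 X92.97 Y97.20
M4 S534
G01 X81.49 Y98.54 F2084
M5
G0 X90.40 Y53.84
M4 S534
G01 X110.40 Y53.84 F2084
G01 X110.40 Y7.40
G01 X90.40 Y7.40
G01 X90.40 Y53.84
M5
G0 X161.70 Y31.04
M4 S534
G01 X158.03 Y36.99 F2084
G01 X140.53 Y48.08
G01 X125.71 Y55.15
G01 X130.08 Y49.08
M5
G0 X140.76 Y11.76
M4 S534
G01 X84.45 Y16.27 F2084
G01 X71.33 Y71.22
G01 X119.55 Y100.68
G01 X162.46 Y63.92
G01 X140.76 Y11.76
M5
G0 X208.90 Y59.57
M4 S534
G01 X196.71 Y59.07 F2084
G01 X172.21 Y71.11
G01 X143.84 Y83.34
G01 X120.00 Y83.39
M5

Since the viewBox matches the mm dimensions, user units are millimetres directly. The only transform is the Y-flip y_m = 112.10 − y_svg.

Shape 1 is a line segment drawn with `<line>`. Its stroke #ff8800 means score at S534, F2084. After flipping Y the toolpath is (92.97,97.20) → (81.49,98.54).

Shape 2 is a rectangle drawn with `<rect>`. Its stroke #ff8800 means score at S534, F2084. After flipping Y the toolpath is (90.40,53.84) → (110.40,53.84) → (110.40,7.40) → (90.40,7.40) → (90.40,53.84), returning to the start.

Shape 3 is a cubic bezier drawn with `<path>`. Its stroke #ff8800 means score at S534, F2084. After flipping Y the toolpath is (161.70,31.04) → (158.03,36.99) → (140.53,48.08) → (125.71,55.15) → (130.08,49.08).

Shape 4 is a regular polygon drawn with `<polygon>`. Its stroke #ff8800 means score at S534, F2084. After flipping Y the toolpath is (140.76,11.76) → (84.45,16.27) → (71.33,71.22) → (119.55,100.68) → (162.46,63.92) → (140.76,11.76), returning to the start.

Shape 5 is a cubic bezier drawn with `<path>`. Its stroke #ff8800 means score at S534, F2084. After flipping Y the toolpath is (208.90,59.57) → (196.71,59.07) → (172.21,71.11) → (143.84,83.34) → (120.00,83.39).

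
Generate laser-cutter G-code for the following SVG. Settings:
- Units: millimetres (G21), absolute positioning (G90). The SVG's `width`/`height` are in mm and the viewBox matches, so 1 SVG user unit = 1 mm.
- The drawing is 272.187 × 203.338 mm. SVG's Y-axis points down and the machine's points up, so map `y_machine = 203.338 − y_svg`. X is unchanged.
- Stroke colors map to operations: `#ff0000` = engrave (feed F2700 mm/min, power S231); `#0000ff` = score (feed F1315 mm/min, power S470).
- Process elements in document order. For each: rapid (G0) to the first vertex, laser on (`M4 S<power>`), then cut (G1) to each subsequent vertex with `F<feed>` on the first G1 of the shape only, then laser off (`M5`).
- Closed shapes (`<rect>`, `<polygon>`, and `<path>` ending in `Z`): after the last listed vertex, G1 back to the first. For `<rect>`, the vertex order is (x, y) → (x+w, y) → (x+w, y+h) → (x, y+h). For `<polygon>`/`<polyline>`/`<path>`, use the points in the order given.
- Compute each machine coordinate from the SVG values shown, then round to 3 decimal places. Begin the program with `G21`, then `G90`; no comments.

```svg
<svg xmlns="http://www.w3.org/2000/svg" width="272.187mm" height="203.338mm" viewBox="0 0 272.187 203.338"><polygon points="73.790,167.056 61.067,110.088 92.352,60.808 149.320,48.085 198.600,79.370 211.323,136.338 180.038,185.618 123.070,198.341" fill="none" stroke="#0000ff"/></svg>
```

viewBox `0 0 272.187 203.338` with mm width/height → 1 unit = 1 mm. Flip: y_m = 203.338 − y_svg.

**Shape 1** — `<polygon>` regular polygon, stroke `#0000ff` → score (S470, F1315). Machine vertices: (73.790,36.282) → (61.067,93.250) → (92.352,142.530) → (149.320,155.253) → (198.600,123.968) → (211.323,67.000) → (180.038,17.720) → (123.070,4.997) → (73.790,36.282). Closed: final G1 returns to the first vertex.

G21
G90
G0 X73.790 Y36.282
M4 S470
G1 X61.067 Y93.250 F1315
G1 X92.352 Y142.530
G1 X149.320 Y155.253
G1 X198.600 Y123.968
G1 X211.323 Y67.000
G1 X180.038 Y17.720
G1 X123.070 Y4.997
G1 X73.790 Y36.282
M5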